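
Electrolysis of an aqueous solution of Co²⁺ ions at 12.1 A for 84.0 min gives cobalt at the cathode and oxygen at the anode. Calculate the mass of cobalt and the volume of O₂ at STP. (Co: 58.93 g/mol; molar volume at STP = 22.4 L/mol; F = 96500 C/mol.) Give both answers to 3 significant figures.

18.6 g Co; 3.54 L O₂

Q = 12.1 × 5040 = 60980 C; n(e⁻) = 60980 / 96500 = 0.6319 mol
Cathode: Co²⁺ + 2e⁻ → Co → n(Co) = 0.6319/2 = 0.3160 mol → 18.6 g
Anode: 2H₂O → O₂ + 4H⁺ + 4e⁻ → n(O₂) = 0.6319/4 = 0.1580 mol → 3.54 L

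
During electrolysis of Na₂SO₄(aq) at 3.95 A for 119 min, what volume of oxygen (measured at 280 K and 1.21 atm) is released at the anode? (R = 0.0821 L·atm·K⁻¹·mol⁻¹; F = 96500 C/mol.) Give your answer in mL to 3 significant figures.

Charge passed = 3.95 × 7140 = 28200 C
Moles of electrons = 28200 / 96500 = 0.2922 mol
2H₂O → O₂ + 4H⁺ + 4e⁻, so n(O₂) = 0.2922 / 4 = 0.07305 mol
V = nRT/P = 0.07305 × 0.0821 × 280 / 1.21 = 1.388 L
= 1390 mL

1390 mL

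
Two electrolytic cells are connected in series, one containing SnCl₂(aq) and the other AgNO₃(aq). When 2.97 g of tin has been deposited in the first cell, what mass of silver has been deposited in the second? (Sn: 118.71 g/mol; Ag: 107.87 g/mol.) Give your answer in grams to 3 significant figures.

5.40 g

n(Sn) = 2.97 / 118.71 = 0.02502 mol
Sn²⁺ + 2e⁻ → Sn, so n(e⁻) = 2 × 0.02502 = 0.05004 mol
Same current for the same time ⇒ same n(e⁻) = 0.05004 mol in both cells.
Ag⁺ + e⁻ → Ag, so n(Ag) = 0.05004 mol
m(Ag) = 0.05004 × 107.87 = 5.40 g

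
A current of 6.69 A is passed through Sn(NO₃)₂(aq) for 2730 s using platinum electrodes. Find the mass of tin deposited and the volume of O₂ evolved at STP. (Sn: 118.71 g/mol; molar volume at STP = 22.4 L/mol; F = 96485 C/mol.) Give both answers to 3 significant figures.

11.2 g Sn; 1.06 L O₂

Q = 6.69 × 2730 = 18260 C; n(e⁻) = 18260 / 96485 = 0.1893 mol
Cathode: Sn²⁺ + 2e⁻ → Sn → n(Sn) = 0.1893/2 = 0.09465 mol → 11.2 g
Anode: 2H₂O → O₂ + 4H⁺ + 4e⁻ → n(O₂) = 0.1893/4 = 0.04733 mol → 1.06 L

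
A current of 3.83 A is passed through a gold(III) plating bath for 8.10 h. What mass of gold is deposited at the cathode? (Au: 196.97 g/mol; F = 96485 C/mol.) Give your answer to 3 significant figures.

76.0 g

Charge passed = 3.83 × 29160 = 1.117×10^5 C
n(e⁻) = Q/F = 1.117×10^5/96485 = 1.158 mol
Au³⁺ + 3e⁻ → Au, so n(Au) = 1.158 / 3 = 0.3860 mol
m = 0.3860 × 196.97 = 76.0 g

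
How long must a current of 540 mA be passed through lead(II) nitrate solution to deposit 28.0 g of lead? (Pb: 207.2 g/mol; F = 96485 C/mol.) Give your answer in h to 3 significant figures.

n(Pb) = 28.0 / 207.2 = 0.1351 mol
Pb²⁺ + 2e⁻ → Pb, so n(e⁻) = 2 × 0.1351 = 0.2702 mol
Q = 0.2702 × 96485 = 26070 C
t = Q / I = 26070 / 0.540 = 48280 s = 13.4 h

13.4 h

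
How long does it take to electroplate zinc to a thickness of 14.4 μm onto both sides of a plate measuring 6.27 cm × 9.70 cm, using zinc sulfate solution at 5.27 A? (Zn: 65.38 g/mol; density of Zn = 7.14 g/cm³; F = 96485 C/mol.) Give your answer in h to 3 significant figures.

0.195 h

Plated area = 2 × 6.27 × 9.70 = 121.6 cm²
Volume = 121.6 × 14.4×10⁻⁴ cm = 0.1751 cm³
m(Zn) = 0.1751 × 7.14 = 1.250 g
n(Zn) = 1.250 / 65.38 = 0.01912 mol; n(e⁻) = 2 × 0.01912 = 0.03824 mol
Q = 0.03824 × 96485 = 3690 C
t = 3690 / 5.27 = 700.2 s = 0.195 h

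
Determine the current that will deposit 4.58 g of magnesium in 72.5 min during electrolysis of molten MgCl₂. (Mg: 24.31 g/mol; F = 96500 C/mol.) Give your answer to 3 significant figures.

8.36 A

n(Mg) = 4.58 / 24.31 = 0.1884 mol
Mg²⁺ + 2e⁻ → Mg, so n(e⁻) = 2 × 0.1884 = 0.3768 mol
Q = 0.3768 × 96500 = 36360 C
I = Q / t = 36360 / 4350 s = 8.36 A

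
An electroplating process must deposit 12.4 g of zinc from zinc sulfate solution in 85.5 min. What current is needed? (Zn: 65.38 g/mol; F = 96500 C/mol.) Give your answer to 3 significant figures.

n(Zn) = 12.4 / 65.38 = 0.1897 mol
Zn²⁺ + 2e⁻ → Zn, so n(e⁻) = 2 × 0.1897 = 0.3794 mol
Q = 0.3794 × 96500 = 36610 C
I = Q / t = 36610 / 5130 s = 7.14 A

7.14 A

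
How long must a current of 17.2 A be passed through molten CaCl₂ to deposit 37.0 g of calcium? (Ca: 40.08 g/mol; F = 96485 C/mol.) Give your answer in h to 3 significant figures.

2.88 h

n(Ca) = 37.0 / 40.08 = 0.9232 mol
Ca²⁺ + 2e⁻ → Ca, so n(e⁻) = 2 × 0.9232 = 1.846 mol
Q = 1.846 × 96485 = 1.781×10^5 C
t = Q / I = 1.781×10^5 / 17.2 = 10350 s = 2.88 h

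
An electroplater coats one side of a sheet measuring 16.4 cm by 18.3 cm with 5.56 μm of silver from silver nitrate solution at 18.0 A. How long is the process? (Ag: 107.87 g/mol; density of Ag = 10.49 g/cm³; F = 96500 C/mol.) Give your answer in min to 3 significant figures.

1.45 min

Plated area = 16.4 × 18.3 = 300.1 cm²
Volume = 300.1 × 5.56×10⁻⁴ cm = 0.1669 cm³
m(Ag) = 0.1669 × 10.49 = 1.751 g
n(Ag) = 1.751 / 107.87 = 0.01623 mol; n(e⁻) = 0.01623 mol
Q = 0.01623 × 96500 = 1566 C
t = 1566 / 18.0 = 87.00 s = 1.45 min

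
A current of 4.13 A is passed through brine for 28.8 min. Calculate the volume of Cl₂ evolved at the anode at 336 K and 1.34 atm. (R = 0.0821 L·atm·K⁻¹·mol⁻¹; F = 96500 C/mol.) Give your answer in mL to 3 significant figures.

761 mL

Charge passed = 4.13 × 1728 = 7137 C
Moles of electrons = 7137 / 96500 = 0.07396 mol
2Cl⁻ → Cl₂ + 2e⁻, so n(Cl₂) = 0.07396 / 2 = 0.03698 mol
V = nRT/P = 0.03698 × 0.0821 × 336 / 1.34 = 0.7613 L
= 761 mL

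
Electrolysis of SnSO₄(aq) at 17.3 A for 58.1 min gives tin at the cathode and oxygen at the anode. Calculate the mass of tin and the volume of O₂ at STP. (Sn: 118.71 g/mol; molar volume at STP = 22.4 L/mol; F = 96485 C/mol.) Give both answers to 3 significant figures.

37.1 g Sn; 3.50 L O₂

Q = 17.3 × 3486 = 60310 C; n(e⁻) = 60310 / 96485 = 0.6251 mol
Cathode: Sn²⁺ + 2e⁻ → Sn → n(Sn) = 0.6251/2 = 0.3126 mol → 37.1 g
Anode: 2H₂O → O₂ + 4H⁺ + 4e⁻ → n(O₂) = 0.6251/4 = 0.1563 mol → 3.50 L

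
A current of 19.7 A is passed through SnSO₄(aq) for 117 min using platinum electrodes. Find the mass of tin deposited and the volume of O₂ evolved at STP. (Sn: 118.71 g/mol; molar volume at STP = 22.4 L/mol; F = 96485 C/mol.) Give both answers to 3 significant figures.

85.1 g Sn; 8.03 L O₂

Q = 19.7 × 7020 = 1.383×10^5 C; n(e⁻) = 1.383×10^5 / 96485 = 1.433 mol
Cathode: Sn²⁺ + 2e⁻ → Sn → n(Sn) = 1.433/2 = 0.7165 mol → 85.1 g
Anode: 2H₂O → O₂ + 4H⁺ + 4e⁻ → n(O₂) = 1.433/4 = 0.3583 mol → 8.03 L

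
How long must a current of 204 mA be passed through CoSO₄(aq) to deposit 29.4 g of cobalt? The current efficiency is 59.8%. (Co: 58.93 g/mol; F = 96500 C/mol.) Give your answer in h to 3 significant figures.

n(Co) = 29.4 / 58.93 = 0.4989 mol
Co²⁺ + 2e⁻ → Co, so n(e⁻) = 2 × 0.4989 = 0.9978 mol
Q = 0.9978 × 96500 / 0.598 = 1.610×10^5 C
t = Q / I = 1.610×10^5 / 0.204 = 7.892×10^5 s = 219 h

219 h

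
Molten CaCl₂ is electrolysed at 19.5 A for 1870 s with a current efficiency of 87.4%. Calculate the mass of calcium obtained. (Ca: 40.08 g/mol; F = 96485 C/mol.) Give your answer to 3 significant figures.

6.62 g

Q = 19.5 × 1870 = 36470 C
n(e⁻) = 36470 / 96485 = 0.3780 mol
Ca²⁺ + 2e⁻ → Ca, so theoretical m(Ca) = 0.1890 × 40.08 = 7.575 g
Actual mass = 87.4% × 7.575 = 6.62 g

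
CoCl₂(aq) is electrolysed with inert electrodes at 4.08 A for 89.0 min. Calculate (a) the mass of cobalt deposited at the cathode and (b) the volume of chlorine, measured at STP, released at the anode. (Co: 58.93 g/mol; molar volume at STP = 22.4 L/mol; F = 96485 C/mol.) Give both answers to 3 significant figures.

Q = 4.08 × 5340 = 21790 C; n(e⁻) = 21790 / 96485 = 0.2258 mol
Cathode: Co²⁺ + 2e⁻ → Co → n(Co) = 0.2258/2 = 0.1129 mol → 6.65 g
Anode: 2Cl⁻ → Cl₂ + 2e⁻ → n(Cl₂) = 0.2258/2 = 0.1129 mol → 2.53 L

6.65 g Co; 2.53 L Cl₂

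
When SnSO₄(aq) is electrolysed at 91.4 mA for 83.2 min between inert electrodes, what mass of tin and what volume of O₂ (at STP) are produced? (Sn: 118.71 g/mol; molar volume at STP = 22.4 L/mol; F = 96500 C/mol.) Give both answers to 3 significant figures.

0.281 g Sn; 0.0265 L O₂

Q = 0.0914 × 4992 = 456.3 C; n(e⁻) = 456.3 / 96500 = 0.004728 mol
Cathode: Sn²⁺ + 2e⁻ → Sn → n(Sn) = 0.004728/2 = 0.002364 mol → 0.281 g
Anode: 2H₂O → O₂ + 4H⁺ + 4e⁻ → n(O₂) = 0.004728/4 = 0.001182 mol → 0.0265 L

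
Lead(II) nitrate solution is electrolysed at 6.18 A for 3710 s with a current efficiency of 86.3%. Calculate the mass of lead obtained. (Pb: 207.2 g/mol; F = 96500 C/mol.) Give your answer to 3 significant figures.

Q = 6.18 × 3710 = 22930 C
n(e⁻) = 22930 / 96500 = 0.2376 mol
Pb²⁺ + 2e⁻ → Pb, so theoretical m(Pb) = 0.1188 × 207.2 = 24.62 g
Actual mass = 86.3% × 24.62 = 21.2 g

21.2 g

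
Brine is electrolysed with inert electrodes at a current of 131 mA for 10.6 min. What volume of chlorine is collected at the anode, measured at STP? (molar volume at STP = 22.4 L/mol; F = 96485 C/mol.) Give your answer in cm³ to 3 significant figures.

9.67 cm³

Q = 0.131 A × 636 s = 83.32 C
n(e⁻) = Q/F = 83.32/96485 = 8.636×10^-4 mol
2Cl⁻ → Cl₂ + 2e⁻, so n(Cl₂) = 8.636×10^-4 / 2 = 4.318×10^-4 mol
V = 4.318×10^-4 × 22.4 = 0.009672 L
= 9.67 cm³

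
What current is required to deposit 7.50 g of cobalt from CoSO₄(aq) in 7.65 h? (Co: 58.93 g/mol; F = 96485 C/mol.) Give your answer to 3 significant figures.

0.892 A

n(Co) = 7.50 / 58.93 = 0.1273 mol
Co²⁺ + 2e⁻ → Co, so n(e⁻) = 2 × 0.1273 = 0.2546 mol
Q = 0.2546 × 96485 = 24570 C
I = Q / t = 24570 / 27540 s = 0.892 A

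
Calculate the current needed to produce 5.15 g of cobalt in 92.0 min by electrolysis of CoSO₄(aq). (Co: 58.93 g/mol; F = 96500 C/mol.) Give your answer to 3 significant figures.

3.06 A

n(Co) = 5.15 / 58.93 = 0.08739 mol
Co²⁺ + 2e⁻ → Co, so n(e⁻) = 2 × 0.08739 = 0.1748 mol
Q = 0.1748 × 96500 = 16870 C
I = Q / t = 16870 / 5520 s = 3.06 A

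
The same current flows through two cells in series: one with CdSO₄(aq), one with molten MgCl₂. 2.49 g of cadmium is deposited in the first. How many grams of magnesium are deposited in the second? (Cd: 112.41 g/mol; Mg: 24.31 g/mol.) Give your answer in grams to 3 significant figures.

0.538 g

n(Cd) = 2.49 / 112.41 = 0.02215 mol
Cd²⁺ + 2e⁻ → Cd, so n(e⁻) = 2 × 0.02215 = 0.04430 mol
The cells are in series, so the same charge (and hence the same n(e⁻) = 0.04430 mol) passes through both.
Mg²⁺ + 2e⁻ → Mg, so n(Mg) = 0.04430 / 2 = 0.02215 mol
m(Mg) = 0.02215 × 24.31 = 0.538 g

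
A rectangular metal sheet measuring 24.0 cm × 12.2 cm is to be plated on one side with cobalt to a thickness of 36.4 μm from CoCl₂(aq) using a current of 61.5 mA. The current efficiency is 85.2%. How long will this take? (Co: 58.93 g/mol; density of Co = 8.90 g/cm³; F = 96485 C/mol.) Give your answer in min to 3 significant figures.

Plated area = 24.0 × 12.2 = 292.8 cm²
Volume = 292.8 × 36.4×10⁻⁴ cm = 1.066 cm³
m(Co) = 1.066 × 8.90 = 9.487 g
n(Co) = 9.487 / 58.93 = 0.1610 mol; n(e⁻) = 2 × 0.1610 = 0.3220 mol
Q = 0.3220 × 96485 / 0.852 = 36460 C
t = 36460 / 0.0615 = 5.928×10^5 s = 9880 min

9880 min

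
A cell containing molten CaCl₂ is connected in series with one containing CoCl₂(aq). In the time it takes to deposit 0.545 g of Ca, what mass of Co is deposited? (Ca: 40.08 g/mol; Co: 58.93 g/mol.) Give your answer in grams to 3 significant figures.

n(Ca) = 0.545 / 40.08 = 0.01360 mol
Ca²⁺ + 2e⁻ → Ca, so n(e⁻) = 2 × 0.01360 = 0.02720 mol
Same current for the same time ⇒ same n(e⁻) = 0.02720 mol in both cells.
Co²⁺ + 2e⁻ → Co, so n(Co) = 0.02720 / 2 = 0.01360 mol
m(Co) = 0.01360 × 58.93 = 0.801 g

0.801 g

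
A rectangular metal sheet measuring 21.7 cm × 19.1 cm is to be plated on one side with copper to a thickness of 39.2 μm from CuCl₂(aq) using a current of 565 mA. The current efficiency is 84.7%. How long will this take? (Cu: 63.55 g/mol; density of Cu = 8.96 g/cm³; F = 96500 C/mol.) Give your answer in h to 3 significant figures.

25.7 h

Plated area = 21.7 × 19.1 = 414.5 cm²
Volume = 414.5 × 39.2×10⁻⁴ cm = 1.625 cm³
m(Cu) = 1.625 × 8.96 = 14.56 g
n(Cu) = 14.56 / 63.55 = 0.2291 mol; n(e⁻) = 2 × 0.2291 = 0.4582 mol
Q = 0.4582 × 96500 / 0.847 = 52200 C
t = 52200 / 0.565 = 92390 s = 25.7 h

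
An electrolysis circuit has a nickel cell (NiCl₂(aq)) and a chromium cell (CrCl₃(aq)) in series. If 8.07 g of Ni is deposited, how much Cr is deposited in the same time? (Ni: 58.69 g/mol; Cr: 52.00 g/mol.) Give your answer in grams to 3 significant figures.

n(Ni) = 8.07 / 58.69 = 0.1375 mol
Ni²⁺ + 2e⁻ → Ni, so n(e⁻) = 2 × 0.1375 = 0.2750 mol
In series, the same 0.2750 mol of electrons flows through the second cell.
Cr³⁺ + 3e⁻ → Cr, so n(Cr) = 0.2750 / 3 = 0.09167 mol
m(Cr) = 0.09167 × 52.00 = 4.77 g

4.77 g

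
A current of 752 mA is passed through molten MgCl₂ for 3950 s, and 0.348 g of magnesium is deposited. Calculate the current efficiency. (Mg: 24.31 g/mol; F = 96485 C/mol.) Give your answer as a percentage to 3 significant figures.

93.0%

Q = 0.752 × 3950 = 2970 C
n(e⁻) = 2970 / 96485 = 0.03078 mol
Mg²⁺ + 2e⁻ → Mg, so theoretical n(Mg) = 0.01539 mol → 0.3741 g
Efficiency = 0.348 / 0.3741 = 0.9302 = 93.0%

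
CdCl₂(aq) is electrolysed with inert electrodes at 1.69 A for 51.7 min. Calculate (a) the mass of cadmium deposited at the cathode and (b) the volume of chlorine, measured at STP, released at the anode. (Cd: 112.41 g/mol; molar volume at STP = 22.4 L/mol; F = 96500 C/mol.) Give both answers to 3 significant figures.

Q = 1.69 × 3102 = 5242 C; n(e⁻) = 5242 / 96500 = 0.05432 mol
Cathode: Cd²⁺ + 2e⁻ → Cd → n(Cd) = 0.05432/2 = 0.02716 mol → 3.05 g
Anode: 2Cl⁻ → Cl₂ + 2e⁻ → n(Cl₂) = 0.05432/2 = 0.02716 mol → 0.608 L

3.05 g Cd; 0.608 L Cl₂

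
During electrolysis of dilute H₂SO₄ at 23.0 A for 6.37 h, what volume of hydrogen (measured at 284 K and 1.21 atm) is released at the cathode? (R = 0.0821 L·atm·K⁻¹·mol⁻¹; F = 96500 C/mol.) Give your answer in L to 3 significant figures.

52.7 L

Q = 23.0 A × 22932 s = 5.274×10^5 C
n(e⁻) = Q/F = 5.274×10^5/96500 = 5.465 mol
2H⁺ + 2e⁻ → H₂, so n(H₂) = 5.465 / 2 = 2.733 mol
V = nRT/P = 2.733 × 0.0821 × 284 / 1.21 = 52.66 L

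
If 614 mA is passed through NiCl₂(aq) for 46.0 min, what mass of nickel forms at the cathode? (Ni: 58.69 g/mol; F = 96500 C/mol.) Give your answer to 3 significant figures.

Q = 0.614 A × 2760 s = 1695 C
n(e⁻) = Q/F = 1695/96500 = 0.01756 mol
Ni²⁺ + 2e⁻ → Ni, so n(Ni) = 0.01756 / 2 = 0.008780 mol
m = 0.008780 × 58.69 = 0.515 g

0.515 g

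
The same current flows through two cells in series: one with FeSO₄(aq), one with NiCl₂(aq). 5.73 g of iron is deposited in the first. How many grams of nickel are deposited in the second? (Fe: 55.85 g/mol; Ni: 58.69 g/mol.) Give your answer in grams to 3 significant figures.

n(Fe) = 5.73 / 55.85 = 0.1026 mol
Fe²⁺ + 2e⁻ → Fe, so n(e⁻) = 2 × 0.1026 = 0.2052 mol
The cells are in series, so the same charge (and hence the same n(e⁻) = 0.2052 mol) passes through both.
Ni²⁺ + 2e⁻ → Ni, so n(Ni) = 0.2052 / 2 = 0.1026 mol
m(Ni) = 0.1026 × 58.69 = 6.02 g

6.02 g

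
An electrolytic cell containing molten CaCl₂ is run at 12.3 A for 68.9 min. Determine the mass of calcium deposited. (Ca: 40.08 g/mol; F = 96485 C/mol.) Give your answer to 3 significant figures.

Charge passed = 12.3 × 4134 = 50850 C
n(e⁻) = Q/F = 50850/96485 = 0.5270 mol
Ca²⁺ + 2e⁻ → Ca, so n(Ca) = 0.5270 / 2 = 0.2635 mol
m = 0.2635 × 40.08 = 10.6 g

10.6 g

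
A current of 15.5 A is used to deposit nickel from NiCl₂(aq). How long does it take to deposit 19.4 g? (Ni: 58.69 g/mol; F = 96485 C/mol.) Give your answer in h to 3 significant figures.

1.14 h

n(Ni) = 19.4 / 58.69 = 0.3306 mol
Ni²⁺ + 2e⁻ → Ni, so n(e⁻) = 2 × 0.3306 = 0.6612 mol
Q = 0.6612 × 96485 = 63800 C
t = Q / I = 63800 / 15.5 = 4116 s = 1.14 h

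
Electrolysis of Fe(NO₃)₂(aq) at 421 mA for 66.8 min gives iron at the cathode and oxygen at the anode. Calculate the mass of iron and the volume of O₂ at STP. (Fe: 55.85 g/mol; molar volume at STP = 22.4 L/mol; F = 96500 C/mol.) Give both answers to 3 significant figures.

0.488 g Fe; 0.0979 L O₂

Q = 0.421 × 4008 = 1687 C; n(e⁻) = 1687 / 96500 = 0.01748 mol
Cathode: Fe²⁺ + 2e⁻ → Fe → n(Fe) = 0.01748/2 = 0.008740 mol → 0.488 g
Anode: 2H₂O → O₂ + 4H⁺ + 4e⁻ → n(O₂) = 0.01748/4 = 0.004370 mol → 0.0979 L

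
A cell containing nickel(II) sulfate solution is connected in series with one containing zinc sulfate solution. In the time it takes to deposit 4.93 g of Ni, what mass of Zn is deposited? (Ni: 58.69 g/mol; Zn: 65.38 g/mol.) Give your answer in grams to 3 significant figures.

n(Ni) = 4.93 / 58.69 = 0.08400 mol
Ni²⁺ + 2e⁻ → Ni, so n(e⁻) = 2 × 0.08400 = 0.1680 mol
Same current for the same time ⇒ same n(e⁻) = 0.1680 mol in both cells.
Zn²⁺ + 2e⁻ → Zn, so n(Zn) = 0.1680 / 2 = 0.08400 mol
m(Zn) = 0.08400 × 65.38 = 5.49 g

5.49 g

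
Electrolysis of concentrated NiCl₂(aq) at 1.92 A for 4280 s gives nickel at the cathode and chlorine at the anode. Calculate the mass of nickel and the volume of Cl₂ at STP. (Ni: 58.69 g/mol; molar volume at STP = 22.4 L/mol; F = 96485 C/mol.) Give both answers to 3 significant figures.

2.50 g Ni; 0.954 L Cl₂

Q = 1.92 × 4280 = 8218 C; n(e⁻) = 8218 / 96485 = 0.08517 mol
Cathode: Ni²⁺ + 2e⁻ → Ni → n(Ni) = 0.08517/2 = 0.04259 mol → 2.50 g
Anode: 2Cl⁻ → Cl₂ + 2e⁻ → n(Cl₂) = 0.08517/2 = 0.04259 mol → 0.954 L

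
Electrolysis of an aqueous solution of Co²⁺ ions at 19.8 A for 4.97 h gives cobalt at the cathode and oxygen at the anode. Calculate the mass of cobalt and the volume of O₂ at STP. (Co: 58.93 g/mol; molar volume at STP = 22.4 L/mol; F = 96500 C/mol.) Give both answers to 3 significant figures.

108 g Co; 20.6 L O₂

Q = 19.8 × 17892 = 3.543×10^5 C; n(e⁻) = 3.543×10^5 / 96500 = 3.672 mol
Cathode: Co²⁺ + 2e⁻ → Co → n(Co) = 3.672/2 = 1.836 mol → 108 g
Anode: 2H₂O → O₂ + 4H⁺ + 4e⁻ → n(O₂) = 3.672/4 = 0.9180 mol → 20.6 L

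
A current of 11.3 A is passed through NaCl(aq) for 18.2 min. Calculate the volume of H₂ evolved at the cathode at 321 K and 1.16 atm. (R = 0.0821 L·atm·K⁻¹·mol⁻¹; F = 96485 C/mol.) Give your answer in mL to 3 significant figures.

1450 mL

Q = It = 11.3 × 1092 = 12340 C
n(e⁻) = 12340 / 96485 = 0.1279 mol
2H⁺ + 2e⁻ → H₂, so n(H₂) = 0.1279 / 2 = 0.06395 mol
V = nRT/P = 0.06395 × 0.0821 × 321 / 1.16 = 1.453 L
= 1450 mL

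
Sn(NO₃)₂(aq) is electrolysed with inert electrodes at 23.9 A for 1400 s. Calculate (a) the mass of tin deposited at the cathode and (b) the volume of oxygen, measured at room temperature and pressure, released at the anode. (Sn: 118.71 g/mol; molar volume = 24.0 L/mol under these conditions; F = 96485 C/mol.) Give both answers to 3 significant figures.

Q = 23.9 × 1400 = 33460 C; n(e⁻) = 33460 / 96485 = 0.3468 mol
Cathode: Sn²⁺ + 2e⁻ → Sn → n(Sn) = 0.3468/2 = 0.1734 mol → 20.6 g
Anode: 2H₂O → O₂ + 4H⁺ + 4e⁻ → n(O₂) = 0.3468/4 = 0.08670 mol → 2.08 L

20.6 g Sn; 2.08 L O₂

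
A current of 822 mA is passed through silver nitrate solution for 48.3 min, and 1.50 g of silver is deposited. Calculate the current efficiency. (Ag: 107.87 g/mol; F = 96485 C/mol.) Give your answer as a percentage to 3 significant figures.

Q = 0.822 × 2898 = 2382 C
n(e⁻) = 2382 / 96485 = 0.02469 mol
Ag⁺ + e⁻ → Ag, so theoretical n(Ag) = 0.02469 mol → 2.663 g
Efficiency = 1.50 / 2.663 = 0.5633 = 56.3%

56.3%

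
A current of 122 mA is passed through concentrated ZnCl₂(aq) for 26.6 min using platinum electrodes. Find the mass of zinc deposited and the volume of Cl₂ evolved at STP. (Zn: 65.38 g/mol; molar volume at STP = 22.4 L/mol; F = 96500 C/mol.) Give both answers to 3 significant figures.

Q = 0.122 × 1596 = 194.7 C; n(e⁻) = 194.7 / 96500 = 0.002018 mol
Cathode: Zn²⁺ + 2e⁻ → Zn → n(Zn) = 0.002018/2 = 0.001009 mol → 0.0660 g
Anode: 2Cl⁻ → Cl₂ + 2e⁻ → n(Cl₂) = 0.002018/2 = 0.001009 mol → 0.0226 L

0.0660 g Zn; 0.0226 L Cl₂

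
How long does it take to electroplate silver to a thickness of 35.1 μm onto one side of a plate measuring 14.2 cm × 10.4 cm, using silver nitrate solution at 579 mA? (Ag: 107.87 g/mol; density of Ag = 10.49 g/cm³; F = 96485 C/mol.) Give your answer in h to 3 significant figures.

2.33 h

Plated area = 14.2 × 10.4 = 147.7 cm²
Volume = 147.7 × 35.1×10⁻⁴ cm = 0.5184 cm³
m(Ag) = 0.5184 × 10.49 = 5.438 g
n(Ag) = 5.438 / 107.87 = 0.05041 mol; n(e⁻) = 0.05041 mol
Q = 0.05041 × 96485 = 4864 C
t = 4864 / 0.579 = 8401 s = 2.33 h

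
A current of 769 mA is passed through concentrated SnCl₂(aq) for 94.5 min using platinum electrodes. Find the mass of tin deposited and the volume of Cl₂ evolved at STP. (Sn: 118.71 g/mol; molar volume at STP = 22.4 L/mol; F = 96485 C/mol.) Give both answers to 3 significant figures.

2.68 g Sn; 0.506 L Cl₂

Q = 0.769 × 5670 = 4360 C; n(e⁻) = 4360 / 96485 = 0.04519 mol
Cathode: Sn²⁺ + 2e⁻ → Sn → n(Sn) = 0.04519/2 = 0.02260 mol → 2.68 g
Anode: 2Cl⁻ → Cl₂ + 2e⁻ → n(Cl₂) = 0.04519/2 = 0.02260 mol → 0.506 L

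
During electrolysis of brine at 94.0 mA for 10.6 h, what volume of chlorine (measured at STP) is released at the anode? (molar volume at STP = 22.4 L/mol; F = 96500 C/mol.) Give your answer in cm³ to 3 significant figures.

416 cm³

Charge passed = 0.0940 × 38160 = 3587 C
n(e⁻) = 3587 / 96500 = 0.03717 mol
2Cl⁻ → Cl₂ + 2e⁻, so n(Cl₂) = 0.03717 / 2 = 0.01859 mol
V = 0.01859 × 22.4 = 0.4164 L
= 416 cm³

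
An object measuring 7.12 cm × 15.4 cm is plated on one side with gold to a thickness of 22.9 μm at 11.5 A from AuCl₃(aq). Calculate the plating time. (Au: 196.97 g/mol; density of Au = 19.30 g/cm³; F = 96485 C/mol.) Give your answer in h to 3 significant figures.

Plated area = 7.12 × 15.4 = 109.6 cm²
Volume = 109.6 × 22.9×10⁻⁴ cm = 0.2510 cm³
m(Au) = 0.2510 × 19.30 = 4.844 g
n(Au) = 4.844 / 196.97 = 0.02459 mol; n(e⁻) = 3 × 0.02459 = 0.07377 mol
Q = 0.07377 × 96485 = 7118 C
t = 7118 / 11.5 = 619.0 s = 0.172 h

0.172 h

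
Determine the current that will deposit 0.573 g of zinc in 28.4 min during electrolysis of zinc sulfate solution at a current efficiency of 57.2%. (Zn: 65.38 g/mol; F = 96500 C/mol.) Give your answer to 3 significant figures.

n(Zn) = 0.573 / 65.38 = 0.008764 mol
Zn²⁺ + 2e⁻ → Zn, so n(e⁻) = 2 × 0.008764 = 0.01753 mol
Q = 0.01753 × 96500 / 0.572 = 2957 C
I = Q / t = 2957 / 1704 s = 1.74 A

1.74 A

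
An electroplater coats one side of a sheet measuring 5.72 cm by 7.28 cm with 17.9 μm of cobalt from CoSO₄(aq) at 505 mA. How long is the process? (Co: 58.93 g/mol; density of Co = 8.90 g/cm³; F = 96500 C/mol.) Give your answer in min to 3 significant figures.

71.7 min

Plated area = 5.72 × 7.28 = 41.64 cm²
Volume = 41.64 × 17.9×10⁻⁴ cm = 0.07454 cm³
m(Co) = 0.07454 × 8.90 = 0.6634 g
n(Co) = 0.6634 / 58.93 = 0.01126 mol; n(e⁻) = 2 × 0.01126 = 0.02252 mol
Q = 0.02252 × 96500 = 2173 C
t = 2173 / 0.505 = 4303 s = 71.7 min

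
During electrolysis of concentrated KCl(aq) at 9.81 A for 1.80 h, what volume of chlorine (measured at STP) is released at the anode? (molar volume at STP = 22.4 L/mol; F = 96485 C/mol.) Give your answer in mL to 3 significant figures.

Q = 9.81 A × 6480 s = 63570 C
n(e⁻) = 63570 / 96485 = 0.6589 mol
2Cl⁻ → Cl₂ + 2e⁻, so n(Cl₂) = 0.6589 / 2 = 0.3295 mol
V = 0.3295 × 22.4 = 7.381 L
= 7380 mL

7380 mL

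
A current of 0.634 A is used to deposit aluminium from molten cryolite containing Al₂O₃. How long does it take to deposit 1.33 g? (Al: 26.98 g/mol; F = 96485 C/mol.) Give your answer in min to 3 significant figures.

n(Al) = 1.33 / 26.98 = 0.04930 mol
Al³⁺ + 3e⁻ → Al, so n(e⁻) = 3 × 0.04930 = 0.1479 mol
Q = 0.1479 × 96485 = 14270 C
t = Q / I = 14270 / 0.634 = 22510 s = 375 min

375 min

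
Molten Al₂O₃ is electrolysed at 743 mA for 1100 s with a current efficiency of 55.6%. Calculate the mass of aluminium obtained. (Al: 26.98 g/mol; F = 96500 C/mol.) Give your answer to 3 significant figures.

Q = 0.743 × 1100 = 817.3 C
n(e⁻) = 817.3 / 96500 = 0.008469 mol
Al³⁺ + 3e⁻ → Al, so theoretical m(Al) = 0.002823 × 26.98 = 0.07616 g
Actual mass = 55.6% × 0.07616 = 0.0423 g

0.0423 g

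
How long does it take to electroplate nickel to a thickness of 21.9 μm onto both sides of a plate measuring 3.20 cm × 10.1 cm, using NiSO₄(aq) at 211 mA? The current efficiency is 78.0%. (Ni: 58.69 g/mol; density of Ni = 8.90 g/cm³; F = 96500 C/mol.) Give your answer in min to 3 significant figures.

Plated area = 2 × 3.20 × 10.1 = 64.64 cm²
Volume = 64.64 × 21.9×10⁻⁴ cm = 0.1416 cm³
m(Ni) = 0.1416 × 8.90 = 1.260 g
n(Ni) = 1.260 / 58.69 = 0.02147 mol; n(e⁻) = 2 × 0.02147 = 0.04294 mol
Q = 0.04294 × 96500 / 0.780 = 5312 C
t = 5312 / 0.211 = 25180 s = 420 min

420 min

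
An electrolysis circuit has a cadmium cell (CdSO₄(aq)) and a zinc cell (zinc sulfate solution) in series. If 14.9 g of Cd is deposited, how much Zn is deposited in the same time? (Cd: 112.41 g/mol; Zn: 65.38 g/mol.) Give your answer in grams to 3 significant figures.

8.67 g

n(Cd) = 14.9 / 112.41 = 0.1326 mol
Cd²⁺ + 2e⁻ → Cd, so n(e⁻) = 2 × 0.1326 = 0.2652 mol
Since the cells are in series, n(e⁻) in the Zn cell is also 0.2652 mol.
Zn²⁺ + 2e⁻ → Zn, so n(Zn) = 0.2652 / 2 = 0.1326 mol
m(Zn) = 0.1326 × 65.38 = 8.67 g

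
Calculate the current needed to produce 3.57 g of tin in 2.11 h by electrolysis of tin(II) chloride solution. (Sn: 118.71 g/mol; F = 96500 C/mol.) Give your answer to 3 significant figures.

0.764 A

n(Sn) = 3.57 / 118.71 = 0.03007 mol
Sn²⁺ + 2e⁻ → Sn, so n(e⁻) = 2 × 0.03007 = 0.06014 mol
Q = 0.06014 × 96500 = 5804 C
I = Q / t = 5804 / 7596 s = 0.764 A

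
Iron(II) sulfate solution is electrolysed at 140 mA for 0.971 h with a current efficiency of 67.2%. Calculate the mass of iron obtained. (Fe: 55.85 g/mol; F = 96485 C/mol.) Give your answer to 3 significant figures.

0.0952 g

Q = 0.140 × 3495.6 = 489.4 C
n(e⁻) = 489.4 / 96485 = 0.005072 mol
Fe²⁺ + 2e⁻ → Fe, so theoretical m(Fe) = 0.002536 × 55.85 = 0.1416 g
Actual mass = 67.2% × 0.1416 = 0.0952 g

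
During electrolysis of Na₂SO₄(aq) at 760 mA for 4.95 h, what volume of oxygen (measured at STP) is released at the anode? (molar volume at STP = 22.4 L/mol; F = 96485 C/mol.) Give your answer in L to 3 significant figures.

Charge passed = 0.760 × 17820 = 13540 C
Moles of electrons = 13540 / 96485 = 0.1403 mol
2H₂O → O₂ + 4H⁺ + 4e⁻, so n(O₂) = 0.1403 / 4 = 0.03508 mol
V = 0.03508 × 22.4 = 0.7858 L

0.786 L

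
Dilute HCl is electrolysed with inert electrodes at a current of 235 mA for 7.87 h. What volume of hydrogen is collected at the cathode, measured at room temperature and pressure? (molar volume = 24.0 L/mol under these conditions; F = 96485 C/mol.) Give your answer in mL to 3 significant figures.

828 mL

Q = It = 0.235 × 28332 = 6658 C
n(e⁻) = Q/F = 6658/96485 = 0.06901 mol
2H⁺ + 2e⁻ → H₂, so n(H₂) = 0.06901 / 2 = 0.03451 mol
V = 0.03451 × 24.0 = 0.8282 L
= 828 mL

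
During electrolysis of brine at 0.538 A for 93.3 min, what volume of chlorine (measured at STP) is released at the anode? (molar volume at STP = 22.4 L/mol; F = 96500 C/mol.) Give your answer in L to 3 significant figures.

0.350 L

Q = It = 0.538 × 5598 = 3012 C
Moles of electrons = 3012 / 96500 = 0.03121 mol
2Cl⁻ → Cl₂ + 2e⁻, so n(Cl₂) = 0.03121 / 2 = 0.01561 mol
V = 0.01561 × 22.4 = 0.3497 L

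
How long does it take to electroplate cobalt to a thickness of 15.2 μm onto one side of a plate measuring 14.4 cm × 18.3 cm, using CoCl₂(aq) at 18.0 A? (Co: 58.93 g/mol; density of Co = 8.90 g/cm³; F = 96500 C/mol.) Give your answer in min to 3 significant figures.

10.8 min

Plated area = 14.4 × 18.3 = 263.5 cm²
Volume = 263.5 × 15.2×10⁻⁴ cm = 0.4005 cm³
m(Co) = 0.4005 × 8.90 = 3.564 g
n(Co) = 3.564 / 58.93 = 0.06048 mol; n(e⁻) = 2 × 0.06048 = 0.1210 mol
Q = 0.1210 × 96500 = 11680 C
t = 11680 / 18.0 = 648.9 s = 10.8 min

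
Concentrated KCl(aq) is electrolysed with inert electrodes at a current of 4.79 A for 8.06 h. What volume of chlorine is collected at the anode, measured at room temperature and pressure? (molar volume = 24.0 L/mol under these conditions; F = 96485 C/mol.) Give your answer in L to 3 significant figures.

17.3 L

Charge passed = 4.79 × 29016 = 1.390×10^5 C
n(e⁻) = Q/F = 1.390×10^5/96485 = 1.441 mol
2Cl⁻ → Cl₂ + 2e⁻, so n(Cl₂) = 1.441 / 2 = 0.7205 mol
V = 0.7205 × 24.0 = 17.29 L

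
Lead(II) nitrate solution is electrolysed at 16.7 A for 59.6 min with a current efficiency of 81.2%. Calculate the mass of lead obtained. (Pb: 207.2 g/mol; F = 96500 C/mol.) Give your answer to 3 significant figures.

Q = 16.7 × 3576 = 59720 C
n(e⁻) = 59720 / 96500 = 0.6189 mol
Pb²⁺ + 2e⁻ → Pb, so theoretical m(Pb) = 0.3095 × 207.2 = 64.13 g
Actual mass = 81.2% × 64.13 = 52.1 g

52.1 g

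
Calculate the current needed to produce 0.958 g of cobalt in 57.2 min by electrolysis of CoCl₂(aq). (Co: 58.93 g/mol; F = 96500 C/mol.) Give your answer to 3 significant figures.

n(Co) = 0.958 / 58.93 = 0.01626 mol
Co²⁺ + 2e⁻ → Co, so n(e⁻) = 2 × 0.01626 = 0.03252 mol
Q = 0.03252 × 96500 = 3138 C
I = Q / t = 3138 / 3432 s = 0.914 A

0.914 A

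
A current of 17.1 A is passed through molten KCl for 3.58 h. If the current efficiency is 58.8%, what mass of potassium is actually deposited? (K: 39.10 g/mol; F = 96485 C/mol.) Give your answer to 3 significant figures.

Q = 17.1 × 12888 = 2.204×10^5 C
n(e⁻) = 2.204×10^5 / 96485 = 2.284 mol
K⁺ + e⁻ → K, so theoretical m(K) = 2.284 × 39.10 = 89.30 g
Actual mass = 58.8% × 89.30 = 52.5 g

52.5 g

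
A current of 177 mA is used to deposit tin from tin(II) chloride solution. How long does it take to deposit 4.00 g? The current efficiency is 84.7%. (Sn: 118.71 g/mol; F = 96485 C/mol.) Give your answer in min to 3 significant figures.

n(Sn) = 4.00 / 118.71 = 0.03370 mol
Sn²⁺ + 2e⁻ → Sn, so n(e⁻) = 2 × 0.03370 = 0.06740 mol
Q = 0.06740 × 96485 / 0.847 = 7678 C
t = Q / I = 7678 / 0.177 = 43380 s = 723 min

723 min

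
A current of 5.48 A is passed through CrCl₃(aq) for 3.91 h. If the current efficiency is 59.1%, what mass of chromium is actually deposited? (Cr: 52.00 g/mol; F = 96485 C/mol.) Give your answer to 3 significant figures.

Q = 5.48 × 14076 = 77140 C
n(e⁻) = 77140 / 96485 = 0.7995 mol
Cr³⁺ + 3e⁻ → Cr, so theoretical m(Cr) = 0.2665 × 52.00 = 13.86 g
Actual mass = 59.1% × 13.86 = 8.19 g

8.19 g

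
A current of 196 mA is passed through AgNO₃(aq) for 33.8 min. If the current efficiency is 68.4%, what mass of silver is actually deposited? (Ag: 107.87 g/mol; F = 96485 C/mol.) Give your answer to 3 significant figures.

0.304 g

Q = 0.196 × 2028 = 397.5 C
n(e⁻) = 397.5 / 96485 = 0.004120 mol
Ag⁺ + e⁻ → Ag, so theoretical m(Ag) = 0.004120 × 107.87 = 0.4444 g
Actual mass = 68.4% × 0.4444 = 0.304 g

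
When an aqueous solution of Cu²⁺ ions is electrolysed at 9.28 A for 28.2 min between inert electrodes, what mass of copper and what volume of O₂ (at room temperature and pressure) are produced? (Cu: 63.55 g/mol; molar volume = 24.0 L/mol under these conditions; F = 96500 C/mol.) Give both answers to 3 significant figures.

5.17 g Cu; 0.976 L O₂

Q = 9.28 × 1692 = 15700 C; n(e⁻) = 15700 / 96500 = 0.1627 mol
Cathode: Cu²⁺ + 2e⁻ → Cu → n(Cu) = 0.1627/2 = 0.08135 mol → 5.17 g
Anode: 2H₂O → O₂ + 4H⁺ + 4e⁻ → n(O₂) = 0.1627/4 = 0.04068 mol → 0.976 L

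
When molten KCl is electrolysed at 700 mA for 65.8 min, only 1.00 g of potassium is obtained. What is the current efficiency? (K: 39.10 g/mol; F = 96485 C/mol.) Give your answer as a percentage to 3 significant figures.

Q = 0.700 × 3948 = 2764 C
n(e⁻) = 2764 / 96485 = 0.02865 mol
K⁺ + e⁻ → K, so theoretical n(K) = 0.02865 mol → 1.120 g
Efficiency = 1.00 / 1.120 = 0.8929 = 89.3%

89.3%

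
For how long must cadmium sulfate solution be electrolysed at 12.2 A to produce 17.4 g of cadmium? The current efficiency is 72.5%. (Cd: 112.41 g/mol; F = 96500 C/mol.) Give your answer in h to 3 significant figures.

n(Cd) = 17.4 / 112.41 = 0.1548 mol
Cd²⁺ + 2e⁻ → Cd, so n(e⁻) = 2 × 0.1548 = 0.3096 mol
Q = 0.3096 × 96500 / 0.725 = 41210 C
t = Q / I = 41210 / 12.2 = 3378 s = 0.938 h

0.938 h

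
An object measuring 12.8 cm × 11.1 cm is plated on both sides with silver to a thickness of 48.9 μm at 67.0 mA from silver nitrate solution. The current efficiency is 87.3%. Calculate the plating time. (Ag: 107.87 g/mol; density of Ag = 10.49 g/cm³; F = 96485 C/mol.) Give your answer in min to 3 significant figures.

Plated area = 2 × 12.8 × 11.1 = 284.2 cm²
Volume = 284.2 × 48.9×10⁻⁴ cm = 1.390 cm³
m(Ag) = 1.390 × 10.49 = 14.58 g
n(Ag) = 14.58 / 107.87 = 0.1352 mol; n(e⁻) = 0.1352 mol
Q = 0.1352 × 96485 / 0.873 = 14940 C
t = 14940 / 0.0670 = 2.230×10^5 s = 3720 min

3720 min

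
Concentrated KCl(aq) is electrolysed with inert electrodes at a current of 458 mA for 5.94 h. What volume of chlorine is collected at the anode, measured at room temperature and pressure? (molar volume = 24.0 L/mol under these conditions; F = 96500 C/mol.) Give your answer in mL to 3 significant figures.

1220 mL

Charge passed = 0.458 × 21384 = 9794 C
n(e⁻) = Q/F = 9794/96500 = 0.1015 mol
2Cl⁻ → Cl₂ + 2e⁻, so n(Cl₂) = 0.1015 / 2 = 0.05075 mol
V = 0.05075 × 24.0 = 1.218 L
= 1220 mL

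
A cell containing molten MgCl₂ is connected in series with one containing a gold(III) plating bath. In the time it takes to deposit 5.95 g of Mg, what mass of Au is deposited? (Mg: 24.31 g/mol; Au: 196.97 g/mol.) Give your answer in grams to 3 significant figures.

n(Mg) = 5.95 / 24.31 = 0.2448 mol
Mg²⁺ + 2e⁻ → Mg, so n(e⁻) = 2 × 0.2448 = 0.4896 mol
In series, the same 0.4896 mol of electrons flows through the second cell.
Au³⁺ + 3e⁻ → Au, so n(Au) = 0.4896 / 3 = 0.1632 mol
m(Au) = 0.1632 × 196.97 = 32.1 g

32.1 g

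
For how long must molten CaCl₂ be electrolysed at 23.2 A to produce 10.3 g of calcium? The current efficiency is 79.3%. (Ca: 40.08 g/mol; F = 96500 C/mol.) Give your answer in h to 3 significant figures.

n(Ca) = 10.3 / 40.08 = 0.2570 mol
Ca²⁺ + 2e⁻ → Ca, so n(e⁻) = 2 × 0.2570 = 0.5140 mol
Q = 0.5140 × 96500 / 0.793 = 62550 C
t = Q / I = 62550 / 23.2 = 2696 s = 0.749 h

0.749 h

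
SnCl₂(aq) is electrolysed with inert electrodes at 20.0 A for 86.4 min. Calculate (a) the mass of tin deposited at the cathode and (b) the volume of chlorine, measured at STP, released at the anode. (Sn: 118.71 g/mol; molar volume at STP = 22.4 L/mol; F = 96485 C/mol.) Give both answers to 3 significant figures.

Q = 20.0 × 5184 = 1.037×10^5 C; n(e⁻) = 1.037×10^5 / 96485 = 1.075 mol
Cathode: Sn²⁺ + 2e⁻ → Sn → n(Sn) = 1.075/2 = 0.5375 mol → 63.8 g
Anode: 2Cl⁻ → Cl₂ + 2e⁻ → n(Cl₂) = 1.075/2 = 0.5375 mol → 12.0 L

63.8 g Sn; 12.0 L Cl₂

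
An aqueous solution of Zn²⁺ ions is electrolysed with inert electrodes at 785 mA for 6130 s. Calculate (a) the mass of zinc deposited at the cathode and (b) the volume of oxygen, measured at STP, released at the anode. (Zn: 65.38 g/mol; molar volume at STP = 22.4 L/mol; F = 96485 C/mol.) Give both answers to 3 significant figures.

1.63 g Zn; 0.279 L O₂

Q = 0.785 × 6130 = 4812 C; n(e⁻) = 4812 / 96485 = 0.04987 mol
Cathode: Zn²⁺ + 2e⁻ → Zn → n(Zn) = 0.04987/2 = 0.02494 mol → 1.63 g
Anode: 2H₂O → O₂ + 4H⁺ + 4e⁻ → n(O₂) = 0.04987/4 = 0.01247 mol → 0.279 L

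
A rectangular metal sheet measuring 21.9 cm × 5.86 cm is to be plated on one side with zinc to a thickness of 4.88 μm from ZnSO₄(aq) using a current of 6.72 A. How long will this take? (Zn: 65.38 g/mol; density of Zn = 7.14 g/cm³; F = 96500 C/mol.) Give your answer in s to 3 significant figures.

Plated area = 21.9 × 5.86 = 128.3 cm²
Volume = 128.3 × 4.88×10⁻⁴ cm = 0.06261 cm³
m(Zn) = 0.06261 × 7.14 = 0.4470 g
n(Zn) = 0.4470 / 65.38 = 0.006837 mol; n(e⁻) = 2 × 0.006837 = 0.01367 mol
Q = 0.01367 × 96500 = 1319 C
t = 1319 / 6.72 = 196.3 s

196 s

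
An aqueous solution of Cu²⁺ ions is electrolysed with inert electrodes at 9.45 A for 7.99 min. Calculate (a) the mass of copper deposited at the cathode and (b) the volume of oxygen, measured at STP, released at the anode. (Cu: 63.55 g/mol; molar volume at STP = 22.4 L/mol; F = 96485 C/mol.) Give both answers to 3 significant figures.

Q = 9.45 × 479.4 = 4530 C; n(e⁻) = 4530 / 96485 = 0.04695 mol
Cathode: Cu²⁺ + 2e⁻ → Cu → n(Cu) = 0.04695/2 = 0.02348 mol → 1.49 g
Anode: 2H₂O → O₂ + 4H⁺ + 4e⁻ → n(O₂) = 0.04695/4 = 0.01174 mol → 0.263 L

1.49 g Cu; 0.263 L O₂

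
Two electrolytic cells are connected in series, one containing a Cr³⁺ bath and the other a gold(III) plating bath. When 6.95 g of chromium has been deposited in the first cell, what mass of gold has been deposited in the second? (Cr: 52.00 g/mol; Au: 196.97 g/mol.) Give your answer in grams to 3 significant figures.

26.3 g

n(Cr) = 6.95 / 52.00 = 0.1337 mol
Cr³⁺ + 3e⁻ → Cr, so n(e⁻) = 3 × 0.1337 = 0.4011 mol
Since the cells are in series, n(e⁻) in the Au cell is also 0.4011 mol.
Au³⁺ + 3e⁻ → Au, so n(Au) = 0.4011 / 3 = 0.1337 mol
m(Au) = 0.1337 × 196.97 = 26.3 g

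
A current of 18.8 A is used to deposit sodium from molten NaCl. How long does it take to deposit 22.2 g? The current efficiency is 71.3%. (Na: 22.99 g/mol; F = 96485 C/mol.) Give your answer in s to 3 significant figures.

6950 s

n(Na) = 22.2 / 22.99 = 0.9656 mol
Na⁺ + e⁻ → Na, so n(e⁻) = 0.9656 mol
Q = 0.9656 × 96485 / 0.713 = 1.307×10^5 C
t = Q / I = 1.307×10^5 / 18.8 = 6952 s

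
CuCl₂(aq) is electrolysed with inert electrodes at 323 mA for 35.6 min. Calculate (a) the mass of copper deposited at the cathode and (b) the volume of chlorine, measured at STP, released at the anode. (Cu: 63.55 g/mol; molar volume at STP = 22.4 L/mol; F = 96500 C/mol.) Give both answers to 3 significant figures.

0.227 g Cu; 0.0801 L Cl₂

Q = 0.323 × 2136 = 689.9 C; n(e⁻) = 689.9 / 96500 = 0.007149 mol
Cathode: Cu²⁺ + 2e⁻ → Cu → n(Cu) = 0.007149/2 = 0.003575 mol → 0.227 g
Anode: 2Cl⁻ → Cl₂ + 2e⁻ → n(Cl₂) = 0.007149/2 = 0.003575 mol → 0.0801 L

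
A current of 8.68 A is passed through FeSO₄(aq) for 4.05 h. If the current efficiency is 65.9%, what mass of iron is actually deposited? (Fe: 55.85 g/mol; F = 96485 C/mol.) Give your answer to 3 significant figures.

24.1 g

Q = 8.68 × 14580 = 1.266×10^5 C
n(e⁻) = 1.266×10^5 / 96485 = 1.312 mol
Fe²⁺ + 2e⁻ → Fe, so theoretical m(Fe) = 0.6560 × 55.85 = 36.64 g
Actual mass = 65.9% × 36.64 = 24.1 g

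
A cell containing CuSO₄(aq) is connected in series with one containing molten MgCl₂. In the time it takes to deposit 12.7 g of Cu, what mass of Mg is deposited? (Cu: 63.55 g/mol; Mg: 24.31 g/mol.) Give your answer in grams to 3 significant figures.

n(Cu) = 12.7 / 63.55 = 0.1998 mol
Cu²⁺ + 2e⁻ → Cu, so n(e⁻) = 2 × 0.1998 = 0.3996 mol
In series, the same 0.3996 mol of electrons flows through the second cell.
Mg²⁺ + 2e⁻ → Mg, so n(Mg) = 0.3996 / 2 = 0.1998 mol
m(Mg) = 0.1998 × 24.31 = 4.86 g

4.86 g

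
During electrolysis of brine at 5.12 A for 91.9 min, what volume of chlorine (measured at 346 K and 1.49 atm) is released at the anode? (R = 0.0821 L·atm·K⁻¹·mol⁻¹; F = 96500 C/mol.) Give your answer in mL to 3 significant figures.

2790 mL

Charge passed = 5.12 × 5514 = 28230 C
n(e⁻) = Q/F = 28230/96500 = 0.2925 mol
2Cl⁻ → Cl₂ + 2e⁻, so n(Cl₂) = 0.2925 / 2 = 0.1463 mol
V = nRT/P = 0.1463 × 0.0821 × 346 / 1.49 = 2.789 L
= 2790 mL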